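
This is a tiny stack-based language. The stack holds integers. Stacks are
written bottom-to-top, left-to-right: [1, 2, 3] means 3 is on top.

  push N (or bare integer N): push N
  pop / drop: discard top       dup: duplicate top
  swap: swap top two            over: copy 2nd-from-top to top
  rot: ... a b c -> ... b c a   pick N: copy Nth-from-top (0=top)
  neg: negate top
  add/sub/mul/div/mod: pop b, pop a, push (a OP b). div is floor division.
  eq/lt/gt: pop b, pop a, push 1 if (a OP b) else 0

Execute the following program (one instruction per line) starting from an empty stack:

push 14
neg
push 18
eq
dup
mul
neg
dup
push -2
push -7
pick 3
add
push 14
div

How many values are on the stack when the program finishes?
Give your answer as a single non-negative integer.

Answer: 4

Derivation:
After 'push 14': stack = [14] (depth 1)
After 'neg': stack = [-14] (depth 1)
After 'push 18': stack = [-14, 18] (depth 2)
After 'eq': stack = [0] (depth 1)
After 'dup': stack = [0, 0] (depth 2)
After 'mul': stack = [0] (depth 1)
After 'neg': stack = [0] (depth 1)
After 'dup': stack = [0, 0] (depth 2)
After 'push -2': stack = [0, 0, -2] (depth 3)
After 'push -7': stack = [0, 0, -2, -7] (depth 4)
After 'pick 3': stack = [0, 0, -2, -7, 0] (depth 5)
After 'add': stack = [0, 0, -2, -7] (depth 4)
After 'push 14': stack = [0, 0, -2, -7, 14] (depth 5)
After 'div': stack = [0, 0, -2, -1] (depth 4)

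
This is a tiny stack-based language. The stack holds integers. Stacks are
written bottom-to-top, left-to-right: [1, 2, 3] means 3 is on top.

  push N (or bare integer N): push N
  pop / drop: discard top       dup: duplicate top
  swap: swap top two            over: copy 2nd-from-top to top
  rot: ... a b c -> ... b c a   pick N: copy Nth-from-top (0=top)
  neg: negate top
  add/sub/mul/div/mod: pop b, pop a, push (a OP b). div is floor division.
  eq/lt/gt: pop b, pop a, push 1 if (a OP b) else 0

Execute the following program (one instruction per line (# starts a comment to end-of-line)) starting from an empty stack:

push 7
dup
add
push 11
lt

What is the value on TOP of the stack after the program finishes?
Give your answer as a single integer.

After 'push 7': [7]
After 'dup': [7, 7]
After 'add': [14]
After 'push 11': [14, 11]
After 'lt': [0]

Answer: 0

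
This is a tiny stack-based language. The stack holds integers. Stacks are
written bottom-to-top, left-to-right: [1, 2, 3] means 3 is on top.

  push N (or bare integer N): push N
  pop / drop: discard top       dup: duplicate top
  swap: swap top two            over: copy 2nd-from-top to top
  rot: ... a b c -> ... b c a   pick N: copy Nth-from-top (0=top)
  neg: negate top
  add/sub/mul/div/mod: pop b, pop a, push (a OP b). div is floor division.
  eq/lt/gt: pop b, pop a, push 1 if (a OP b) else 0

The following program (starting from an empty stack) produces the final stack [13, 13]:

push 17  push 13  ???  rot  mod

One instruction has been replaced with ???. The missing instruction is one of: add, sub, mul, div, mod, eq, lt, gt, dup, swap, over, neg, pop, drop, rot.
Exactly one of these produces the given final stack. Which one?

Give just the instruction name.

Answer: dup

Derivation:
Stack before ???: [17, 13]
Stack after ???:  [17, 13, 13]
The instruction that transforms [17, 13] -> [17, 13, 13] is: dup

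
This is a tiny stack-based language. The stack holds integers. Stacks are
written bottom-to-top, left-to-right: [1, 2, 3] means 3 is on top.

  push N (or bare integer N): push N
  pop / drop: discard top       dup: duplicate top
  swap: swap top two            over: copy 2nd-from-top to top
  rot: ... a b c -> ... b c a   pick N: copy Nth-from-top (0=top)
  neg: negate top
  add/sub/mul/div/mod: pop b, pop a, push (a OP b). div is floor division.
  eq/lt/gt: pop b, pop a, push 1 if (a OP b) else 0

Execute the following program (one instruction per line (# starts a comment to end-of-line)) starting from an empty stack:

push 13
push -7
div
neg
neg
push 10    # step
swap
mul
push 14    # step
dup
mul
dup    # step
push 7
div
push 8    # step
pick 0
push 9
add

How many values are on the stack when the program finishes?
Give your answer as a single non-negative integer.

Answer: 5

Derivation:
After 'push 13': stack = [13] (depth 1)
After 'push -7': stack = [13, -7] (depth 2)
After 'div': stack = [-2] (depth 1)
After 'neg': stack = [2] (depth 1)
After 'neg': stack = [-2] (depth 1)
After 'push 10': stack = [-2, 10] (depth 2)
After 'swap': stack = [10, -2] (depth 2)
After 'mul': stack = [-20] (depth 1)
After 'push 14': stack = [-20, 14] (depth 2)
After 'dup': stack = [-20, 14, 14] (depth 3)
After 'mul': stack = [-20, 196] (depth 2)
After 'dup': stack = [-20, 196, 196] (depth 3)
After 'push 7': stack = [-20, 196, 196, 7] (depth 4)
After 'div': stack = [-20, 196, 28] (depth 3)
After 'push 8': stack = [-20, 196, 28, 8] (depth 4)
After 'pick 0': stack = [-20, 196, 28, 8, 8] (depth 5)
After 'push 9': stack = [-20, 196, 28, 8, 8, 9] (depth 6)
After 'add': stack = [-20, 196, 28, 8, 17] (depth 5)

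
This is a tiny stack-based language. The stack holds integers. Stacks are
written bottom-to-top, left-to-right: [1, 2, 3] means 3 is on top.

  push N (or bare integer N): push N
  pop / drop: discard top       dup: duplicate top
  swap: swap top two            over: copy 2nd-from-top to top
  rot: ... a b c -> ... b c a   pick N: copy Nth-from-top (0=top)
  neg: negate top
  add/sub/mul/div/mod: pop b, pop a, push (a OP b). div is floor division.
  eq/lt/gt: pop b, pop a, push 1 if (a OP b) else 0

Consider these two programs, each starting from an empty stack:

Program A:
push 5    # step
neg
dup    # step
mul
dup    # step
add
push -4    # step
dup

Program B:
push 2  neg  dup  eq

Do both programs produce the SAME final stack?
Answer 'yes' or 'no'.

Program A trace:
  After 'push 5': [5]
  After 'neg': [-5]
  After 'dup': [-5, -5]
  After 'mul': [25]
  After 'dup': [25, 25]
  After 'add': [50]
  After 'push -4': [50, -4]
  After 'dup': [50, -4, -4]
Program A final stack: [50, -4, -4]

Program B trace:
  After 'push 2': [2]
  After 'neg': [-2]
  After 'dup': [-2, -2]
  After 'eq': [1]
Program B final stack: [1]
Same: no

Answer: no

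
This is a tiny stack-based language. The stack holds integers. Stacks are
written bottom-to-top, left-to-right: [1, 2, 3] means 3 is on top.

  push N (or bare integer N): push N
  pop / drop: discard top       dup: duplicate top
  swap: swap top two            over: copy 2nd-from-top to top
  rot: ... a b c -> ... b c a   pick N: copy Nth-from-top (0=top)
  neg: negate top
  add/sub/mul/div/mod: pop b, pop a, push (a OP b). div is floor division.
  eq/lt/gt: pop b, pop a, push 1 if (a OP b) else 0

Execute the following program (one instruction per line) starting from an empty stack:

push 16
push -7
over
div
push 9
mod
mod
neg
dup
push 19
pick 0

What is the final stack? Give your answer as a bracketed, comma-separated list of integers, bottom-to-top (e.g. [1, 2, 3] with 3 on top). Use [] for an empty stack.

After 'push 16': [16]
After 'push -7': [16, -7]
After 'over': [16, -7, 16]
After 'div': [16, -1]
After 'push 9': [16, -1, 9]
After 'mod': [16, 8]
After 'mod': [0]
After 'neg': [0]
After 'dup': [0, 0]
After 'push 19': [0, 0, 19]
After 'pick 0': [0, 0, 19, 19]

Answer: [0, 0, 19, 19]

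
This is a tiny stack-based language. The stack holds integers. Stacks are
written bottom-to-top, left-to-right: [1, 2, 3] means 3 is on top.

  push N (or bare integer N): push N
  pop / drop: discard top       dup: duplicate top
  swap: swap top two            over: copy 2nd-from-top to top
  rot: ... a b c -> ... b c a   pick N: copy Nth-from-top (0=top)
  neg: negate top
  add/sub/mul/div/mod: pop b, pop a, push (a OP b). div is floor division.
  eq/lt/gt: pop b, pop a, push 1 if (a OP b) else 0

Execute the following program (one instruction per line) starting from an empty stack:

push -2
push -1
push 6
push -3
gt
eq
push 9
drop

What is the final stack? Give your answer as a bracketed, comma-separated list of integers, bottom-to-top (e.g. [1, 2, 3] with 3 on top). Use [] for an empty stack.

Answer: [-2, 0]

Derivation:
After 'push -2': [-2]
After 'push -1': [-2, -1]
After 'push 6': [-2, -1, 6]
After 'push -3': [-2, -1, 6, -3]
After 'gt': [-2, -1, 1]
After 'eq': [-2, 0]
After 'push 9': [-2, 0, 9]
After 'drop': [-2, 0]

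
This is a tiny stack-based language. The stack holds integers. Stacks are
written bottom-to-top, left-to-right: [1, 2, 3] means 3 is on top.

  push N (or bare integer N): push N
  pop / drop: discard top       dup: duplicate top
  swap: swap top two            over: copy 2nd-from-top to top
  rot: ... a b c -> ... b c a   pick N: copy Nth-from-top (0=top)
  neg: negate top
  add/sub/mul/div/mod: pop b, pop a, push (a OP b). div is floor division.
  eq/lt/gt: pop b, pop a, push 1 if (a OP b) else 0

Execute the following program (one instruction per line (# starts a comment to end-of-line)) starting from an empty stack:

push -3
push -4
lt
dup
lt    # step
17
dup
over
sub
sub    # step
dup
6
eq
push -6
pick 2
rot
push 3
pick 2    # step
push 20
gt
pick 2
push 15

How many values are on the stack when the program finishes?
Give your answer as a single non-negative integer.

After 'push -3': stack = [-3] (depth 1)
After 'push -4': stack = [-3, -4] (depth 2)
After 'lt': stack = [0] (depth 1)
After 'dup': stack = [0, 0] (depth 2)
After 'lt': stack = [0] (depth 1)
After 'push 17': stack = [0, 17] (depth 2)
After 'dup': stack = [0, 17, 17] (depth 3)
After 'over': stack = [0, 17, 17, 17] (depth 4)
After 'sub': stack = [0, 17, 0] (depth 3)
After 'sub': stack = [0, 17] (depth 2)
  ...
After 'eq': stack = [0, 17, 0] (depth 3)
After 'push -6': stack = [0, 17, 0, -6] (depth 4)
After 'pick 2': stack = [0, 17, 0, -6, 17] (depth 5)
After 'rot': stack = [0, 17, -6, 17, 0] (depth 5)
After 'push 3': stack = [0, 17, -6, 17, 0, 3] (depth 6)
After 'pick 2': stack = [0, 17, -6, 17, 0, 3, 17] (depth 7)
After 'push 20': stack = [0, 17, -6, 17, 0, 3, 17, 20] (depth 8)
After 'gt': stack = [0, 17, -6, 17, 0, 3, 0] (depth 7)
After 'pick 2': stack = [0, 17, -6, 17, 0, 3, 0, 0] (depth 8)
After 'push 15': stack = [0, 17, -6, 17, 0, 3, 0, 0, 15] (depth 9)

Answer: 9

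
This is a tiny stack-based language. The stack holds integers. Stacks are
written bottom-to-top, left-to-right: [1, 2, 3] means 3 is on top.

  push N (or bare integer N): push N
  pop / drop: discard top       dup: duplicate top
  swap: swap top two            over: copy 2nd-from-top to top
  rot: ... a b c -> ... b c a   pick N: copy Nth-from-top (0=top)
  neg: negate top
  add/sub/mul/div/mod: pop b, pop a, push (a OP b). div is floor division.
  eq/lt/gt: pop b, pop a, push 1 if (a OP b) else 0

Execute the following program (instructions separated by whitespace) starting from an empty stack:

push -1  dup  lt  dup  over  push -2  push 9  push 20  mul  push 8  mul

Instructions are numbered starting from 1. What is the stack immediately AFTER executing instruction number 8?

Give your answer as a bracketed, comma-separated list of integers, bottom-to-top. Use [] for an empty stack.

Answer: [0, 0, 0, -2, 9, 20]

Derivation:
Step 1 ('push -1'): [-1]
Step 2 ('dup'): [-1, -1]
Step 3 ('lt'): [0]
Step 4 ('dup'): [0, 0]
Step 5 ('over'): [0, 0, 0]
Step 6 ('push -2'): [0, 0, 0, -2]
Step 7 ('push 9'): [0, 0, 0, -2, 9]
Step 8 ('push 20'): [0, 0, 0, -2, 9, 20]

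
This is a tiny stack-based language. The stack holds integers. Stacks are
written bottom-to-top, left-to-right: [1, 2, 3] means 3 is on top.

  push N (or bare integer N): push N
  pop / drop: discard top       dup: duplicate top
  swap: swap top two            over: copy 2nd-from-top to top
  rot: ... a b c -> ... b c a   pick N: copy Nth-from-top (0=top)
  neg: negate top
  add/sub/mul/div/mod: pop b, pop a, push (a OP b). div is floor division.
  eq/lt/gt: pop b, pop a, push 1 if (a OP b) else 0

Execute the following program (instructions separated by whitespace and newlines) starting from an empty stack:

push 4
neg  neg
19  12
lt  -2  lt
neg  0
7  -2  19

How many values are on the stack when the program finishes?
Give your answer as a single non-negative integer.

Answer: 6

Derivation:
After 'push 4': stack = [4] (depth 1)
After 'neg': stack = [-4] (depth 1)
After 'neg': stack = [4] (depth 1)
After 'push 19': stack = [4, 19] (depth 2)
After 'push 12': stack = [4, 19, 12] (depth 3)
After 'lt': stack = [4, 0] (depth 2)
After 'push -2': stack = [4, 0, -2] (depth 3)
After 'lt': stack = [4, 0] (depth 2)
After 'neg': stack = [4, 0] (depth 2)
After 'push 0': stack = [4, 0, 0] (depth 3)
After 'push 7': stack = [4, 0, 0, 7] (depth 4)
After 'push -2': stack = [4, 0, 0, 7, -2] (depth 5)
After 'push 19': stack = [4, 0, 0, 7, -2, 19] (depth 6)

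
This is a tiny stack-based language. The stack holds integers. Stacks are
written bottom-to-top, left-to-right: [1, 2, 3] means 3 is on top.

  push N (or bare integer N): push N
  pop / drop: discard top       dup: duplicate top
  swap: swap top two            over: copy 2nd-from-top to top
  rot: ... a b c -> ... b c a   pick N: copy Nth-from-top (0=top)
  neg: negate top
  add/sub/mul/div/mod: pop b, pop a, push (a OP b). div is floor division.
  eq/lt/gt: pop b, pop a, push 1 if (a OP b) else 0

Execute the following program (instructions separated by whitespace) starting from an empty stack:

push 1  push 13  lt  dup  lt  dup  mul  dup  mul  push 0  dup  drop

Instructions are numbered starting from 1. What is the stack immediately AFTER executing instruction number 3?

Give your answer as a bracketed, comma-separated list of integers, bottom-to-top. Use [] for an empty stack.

Step 1 ('push 1'): [1]
Step 2 ('push 13'): [1, 13]
Step 3 ('lt'): [1]

Answer: [1]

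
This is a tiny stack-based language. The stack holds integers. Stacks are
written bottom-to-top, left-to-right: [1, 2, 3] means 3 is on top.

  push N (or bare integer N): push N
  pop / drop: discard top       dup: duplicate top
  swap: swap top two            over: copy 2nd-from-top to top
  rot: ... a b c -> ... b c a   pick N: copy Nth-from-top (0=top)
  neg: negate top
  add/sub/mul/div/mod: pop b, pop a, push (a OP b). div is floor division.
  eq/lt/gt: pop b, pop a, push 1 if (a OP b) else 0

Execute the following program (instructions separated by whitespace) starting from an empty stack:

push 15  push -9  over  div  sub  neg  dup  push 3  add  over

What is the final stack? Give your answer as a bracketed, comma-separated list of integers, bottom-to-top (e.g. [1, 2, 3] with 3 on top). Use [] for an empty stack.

After 'push 15': [15]
After 'push -9': [15, -9]
After 'over': [15, -9, 15]
After 'div': [15, -1]
After 'sub': [16]
After 'neg': [-16]
After 'dup': [-16, -16]
After 'push 3': [-16, -16, 3]
After 'add': [-16, -13]
After 'over': [-16, -13, -16]

Answer: [-16, -13, -16]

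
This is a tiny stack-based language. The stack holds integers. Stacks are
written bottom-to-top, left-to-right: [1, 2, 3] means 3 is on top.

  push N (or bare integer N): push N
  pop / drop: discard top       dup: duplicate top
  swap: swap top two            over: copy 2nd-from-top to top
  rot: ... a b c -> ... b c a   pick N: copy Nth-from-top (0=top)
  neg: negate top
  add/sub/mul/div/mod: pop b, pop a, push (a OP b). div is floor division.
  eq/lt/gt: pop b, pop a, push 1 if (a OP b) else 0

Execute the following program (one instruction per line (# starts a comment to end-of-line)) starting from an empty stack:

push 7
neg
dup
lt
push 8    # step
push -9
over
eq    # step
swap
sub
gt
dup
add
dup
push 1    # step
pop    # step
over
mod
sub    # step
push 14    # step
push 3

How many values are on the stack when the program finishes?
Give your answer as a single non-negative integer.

Answer: 3

Derivation:
After 'push 7': stack = [7] (depth 1)
After 'neg': stack = [-7] (depth 1)
After 'dup': stack = [-7, -7] (depth 2)
After 'lt': stack = [0] (depth 1)
After 'push 8': stack = [0, 8] (depth 2)
After 'push -9': stack = [0, 8, -9] (depth 3)
After 'over': stack = [0, 8, -9, 8] (depth 4)
After 'eq': stack = [0, 8, 0] (depth 3)
After 'swap': stack = [0, 0, 8] (depth 3)
After 'sub': stack = [0, -8] (depth 2)
  ...
After 'dup': stack = [1, 1] (depth 2)
After 'add': stack = [2] (depth 1)
After 'dup': stack = [2, 2] (depth 2)
After 'push 1': stack = [2, 2, 1] (depth 3)
After 'pop': stack = [2, 2] (depth 2)
After 'over': stack = [2, 2, 2] (depth 3)
After 'mod': stack = [2, 0] (depth 2)
After 'sub': stack = [2] (depth 1)
After 'push 14': stack = [2, 14] (depth 2)
After 'push 3': stack = [2, 14, 3] (depth 3)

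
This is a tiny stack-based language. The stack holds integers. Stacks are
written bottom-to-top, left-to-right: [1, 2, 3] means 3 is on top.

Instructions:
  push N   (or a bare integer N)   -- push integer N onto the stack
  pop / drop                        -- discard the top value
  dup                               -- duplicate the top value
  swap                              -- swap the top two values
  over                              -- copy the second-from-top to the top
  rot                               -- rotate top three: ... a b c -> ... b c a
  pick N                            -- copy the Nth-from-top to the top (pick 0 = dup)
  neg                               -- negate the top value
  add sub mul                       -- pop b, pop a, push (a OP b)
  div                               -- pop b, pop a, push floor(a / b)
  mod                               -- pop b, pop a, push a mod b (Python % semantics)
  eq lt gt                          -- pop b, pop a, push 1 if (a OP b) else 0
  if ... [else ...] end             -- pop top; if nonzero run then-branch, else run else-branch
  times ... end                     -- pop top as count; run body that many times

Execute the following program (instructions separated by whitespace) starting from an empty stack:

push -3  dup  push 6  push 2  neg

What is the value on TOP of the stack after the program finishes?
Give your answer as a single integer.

After 'push -3': [-3]
After 'dup': [-3, -3]
After 'push 6': [-3, -3, 6]
After 'push 2': [-3, -3, 6, 2]
After 'neg': [-3, -3, 6, -2]

Answer: -2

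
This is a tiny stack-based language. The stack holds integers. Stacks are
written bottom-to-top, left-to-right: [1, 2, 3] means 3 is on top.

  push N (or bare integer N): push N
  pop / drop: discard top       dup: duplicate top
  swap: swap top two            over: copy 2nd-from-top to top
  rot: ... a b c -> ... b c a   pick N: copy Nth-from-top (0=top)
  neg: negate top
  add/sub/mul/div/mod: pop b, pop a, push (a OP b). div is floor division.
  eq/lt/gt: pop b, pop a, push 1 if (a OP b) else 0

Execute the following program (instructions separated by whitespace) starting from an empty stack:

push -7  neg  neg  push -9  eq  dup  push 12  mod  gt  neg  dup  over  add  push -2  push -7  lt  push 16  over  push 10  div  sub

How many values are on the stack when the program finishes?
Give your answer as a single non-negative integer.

Answer: 4

Derivation:
After 'push -7': stack = [-7] (depth 1)
After 'neg': stack = [7] (depth 1)
After 'neg': stack = [-7] (depth 1)
After 'push -9': stack = [-7, -9] (depth 2)
After 'eq': stack = [0] (depth 1)
After 'dup': stack = [0, 0] (depth 2)
After 'push 12': stack = [0, 0, 12] (depth 3)
After 'mod': stack = [0, 0] (depth 2)
After 'gt': stack = [0] (depth 1)
After 'neg': stack = [0] (depth 1)
  ...
After 'over': stack = [0, 0, 0] (depth 3)
After 'add': stack = [0, 0] (depth 2)
After 'push -2': stack = [0, 0, -2] (depth 3)
After 'push -7': stack = [0, 0, -2, -7] (depth 4)
After 'lt': stack = [0, 0, 0] (depth 3)
After 'push 16': stack = [0, 0, 0, 16] (depth 4)
After 'over': stack = [0, 0, 0, 16, 0] (depth 5)
After 'push 10': stack = [0, 0, 0, 16, 0, 10] (depth 6)
After 'div': stack = [0, 0, 0, 16, 0] (depth 5)
After 'sub': stack = [0, 0, 0, 16] (depth 4)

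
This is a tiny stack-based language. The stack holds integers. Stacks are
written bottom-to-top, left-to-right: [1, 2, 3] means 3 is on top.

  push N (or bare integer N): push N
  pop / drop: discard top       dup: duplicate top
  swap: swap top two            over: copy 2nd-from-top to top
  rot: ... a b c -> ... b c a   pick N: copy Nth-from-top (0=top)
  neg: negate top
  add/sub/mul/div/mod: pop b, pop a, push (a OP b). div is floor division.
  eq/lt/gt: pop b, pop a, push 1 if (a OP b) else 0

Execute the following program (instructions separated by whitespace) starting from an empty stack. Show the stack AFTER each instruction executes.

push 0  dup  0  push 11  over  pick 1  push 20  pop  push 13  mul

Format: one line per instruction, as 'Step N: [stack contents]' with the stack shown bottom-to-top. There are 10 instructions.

Step 1: [0]
Step 2: [0, 0]
Step 3: [0, 0, 0]
Step 4: [0, 0, 0, 11]
Step 5: [0, 0, 0, 11, 0]
Step 6: [0, 0, 0, 11, 0, 11]
Step 7: [0, 0, 0, 11, 0, 11, 20]
Step 8: [0, 0, 0, 11, 0, 11]
Step 9: [0, 0, 0, 11, 0, 11, 13]
Step 10: [0, 0, 0, 11, 0, 143]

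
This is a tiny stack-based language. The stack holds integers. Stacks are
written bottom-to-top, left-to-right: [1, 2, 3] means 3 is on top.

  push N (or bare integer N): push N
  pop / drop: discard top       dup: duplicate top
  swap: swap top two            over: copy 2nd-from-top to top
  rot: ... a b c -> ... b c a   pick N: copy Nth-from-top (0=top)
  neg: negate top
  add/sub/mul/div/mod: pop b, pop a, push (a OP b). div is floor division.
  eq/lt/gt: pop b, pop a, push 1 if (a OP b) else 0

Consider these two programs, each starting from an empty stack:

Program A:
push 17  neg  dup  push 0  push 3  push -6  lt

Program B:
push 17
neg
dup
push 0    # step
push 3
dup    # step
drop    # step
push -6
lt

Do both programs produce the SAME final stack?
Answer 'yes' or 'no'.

Program A trace:
  After 'push 17': [17]
  After 'neg': [-17]
  After 'dup': [-17, -17]
  After 'push 0': [-17, -17, 0]
  After 'push 3': [-17, -17, 0, 3]
  After 'push -6': [-17, -17, 0, 3, -6]
  After 'lt': [-17, -17, 0, 0]
Program A final stack: [-17, -17, 0, 0]

Program B trace:
  After 'push 17': [17]
  After 'neg': [-17]
  After 'dup': [-17, -17]
  After 'push 0': [-17, -17, 0]
  After 'push 3': [-17, -17, 0, 3]
  After 'dup': [-17, -17, 0, 3, 3]
  After 'drop': [-17, -17, 0, 3]
  After 'push -6': [-17, -17, 0, 3, -6]
  After 'lt': [-17, -17, 0, 0]
Program B final stack: [-17, -17, 0, 0]
Same: yes

Answer: yes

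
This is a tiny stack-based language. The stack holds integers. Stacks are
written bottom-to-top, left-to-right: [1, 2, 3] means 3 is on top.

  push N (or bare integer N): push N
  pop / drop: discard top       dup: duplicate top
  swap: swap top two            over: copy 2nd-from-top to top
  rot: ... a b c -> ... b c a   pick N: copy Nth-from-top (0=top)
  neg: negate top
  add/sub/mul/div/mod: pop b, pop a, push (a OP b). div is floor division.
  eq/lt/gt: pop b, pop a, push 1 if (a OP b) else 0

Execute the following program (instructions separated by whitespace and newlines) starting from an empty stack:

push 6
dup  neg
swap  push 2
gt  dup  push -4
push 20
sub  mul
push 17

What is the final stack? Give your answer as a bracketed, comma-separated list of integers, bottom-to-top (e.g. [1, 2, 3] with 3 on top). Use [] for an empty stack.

Answer: [-6, 1, -24, 17]

Derivation:
After 'push 6': [6]
After 'dup': [6, 6]
After 'neg': [6, -6]
After 'swap': [-6, 6]
After 'push 2': [-6, 6, 2]
After 'gt': [-6, 1]
After 'dup': [-6, 1, 1]
After 'push -4': [-6, 1, 1, -4]
After 'push 20': [-6, 1, 1, -4, 20]
After 'sub': [-6, 1, 1, -24]
After 'mul': [-6, 1, -24]
After 'push 17': [-6, 1, -24, 17]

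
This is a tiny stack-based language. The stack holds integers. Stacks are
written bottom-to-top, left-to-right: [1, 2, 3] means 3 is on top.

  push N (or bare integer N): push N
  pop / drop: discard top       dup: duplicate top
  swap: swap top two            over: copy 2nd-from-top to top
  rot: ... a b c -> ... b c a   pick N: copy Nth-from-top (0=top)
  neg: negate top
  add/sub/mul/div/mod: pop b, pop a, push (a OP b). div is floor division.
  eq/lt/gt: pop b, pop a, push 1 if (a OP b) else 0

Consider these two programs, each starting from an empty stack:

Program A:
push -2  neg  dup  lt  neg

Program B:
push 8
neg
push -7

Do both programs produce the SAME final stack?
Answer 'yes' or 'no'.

Program A trace:
  After 'push -2': [-2]
  After 'neg': [2]
  After 'dup': [2, 2]
  After 'lt': [0]
  After 'neg': [0]
Program A final stack: [0]

Program B trace:
  After 'push 8': [8]
  After 'neg': [-8]
  After 'push -7': [-8, -7]
Program B final stack: [-8, -7]
Same: no

Answer: no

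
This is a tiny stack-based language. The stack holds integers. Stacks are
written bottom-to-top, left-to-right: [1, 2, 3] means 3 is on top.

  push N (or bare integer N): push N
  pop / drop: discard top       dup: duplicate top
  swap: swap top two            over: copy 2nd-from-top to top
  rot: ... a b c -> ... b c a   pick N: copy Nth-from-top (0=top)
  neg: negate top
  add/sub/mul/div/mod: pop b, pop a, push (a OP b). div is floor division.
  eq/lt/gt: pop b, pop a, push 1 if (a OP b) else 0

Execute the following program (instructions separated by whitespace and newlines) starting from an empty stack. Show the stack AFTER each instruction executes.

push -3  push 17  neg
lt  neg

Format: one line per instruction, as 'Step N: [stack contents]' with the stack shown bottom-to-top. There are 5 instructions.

Step 1: [-3]
Step 2: [-3, 17]
Step 3: [-3, -17]
Step 4: [0]
Step 5: [0]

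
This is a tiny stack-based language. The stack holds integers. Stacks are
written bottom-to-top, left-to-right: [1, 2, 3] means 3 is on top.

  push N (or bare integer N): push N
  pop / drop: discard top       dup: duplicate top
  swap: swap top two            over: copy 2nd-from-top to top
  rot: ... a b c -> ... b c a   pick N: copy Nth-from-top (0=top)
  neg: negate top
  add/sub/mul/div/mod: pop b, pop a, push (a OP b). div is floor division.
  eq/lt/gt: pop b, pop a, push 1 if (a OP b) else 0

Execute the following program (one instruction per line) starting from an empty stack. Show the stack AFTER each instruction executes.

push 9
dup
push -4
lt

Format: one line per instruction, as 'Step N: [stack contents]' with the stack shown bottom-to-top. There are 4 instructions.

Step 1: [9]
Step 2: [9, 9]
Step 3: [9, 9, -4]
Step 4: [9, 0]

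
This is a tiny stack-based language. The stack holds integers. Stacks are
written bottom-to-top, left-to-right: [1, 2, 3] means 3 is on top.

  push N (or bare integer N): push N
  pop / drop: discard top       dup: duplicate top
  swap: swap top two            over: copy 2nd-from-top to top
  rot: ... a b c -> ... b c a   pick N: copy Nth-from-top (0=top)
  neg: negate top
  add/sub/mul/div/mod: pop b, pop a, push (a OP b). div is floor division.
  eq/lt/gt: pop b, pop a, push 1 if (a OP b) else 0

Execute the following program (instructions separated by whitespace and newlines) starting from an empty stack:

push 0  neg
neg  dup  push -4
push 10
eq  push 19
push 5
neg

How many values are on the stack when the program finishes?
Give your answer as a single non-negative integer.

Answer: 5

Derivation:
After 'push 0': stack = [0] (depth 1)
After 'neg': stack = [0] (depth 1)
After 'neg': stack = [0] (depth 1)
After 'dup': stack = [0, 0] (depth 2)
After 'push -4': stack = [0, 0, -4] (depth 3)
After 'push 10': stack = [0, 0, -4, 10] (depth 4)
After 'eq': stack = [0, 0, 0] (depth 3)
After 'push 19': stack = [0, 0, 0, 19] (depth 4)
After 'push 5': stack = [0, 0, 0, 19, 5] (depth 5)
After 'neg': stack = [0, 0, 0, 19, -5] (depth 5)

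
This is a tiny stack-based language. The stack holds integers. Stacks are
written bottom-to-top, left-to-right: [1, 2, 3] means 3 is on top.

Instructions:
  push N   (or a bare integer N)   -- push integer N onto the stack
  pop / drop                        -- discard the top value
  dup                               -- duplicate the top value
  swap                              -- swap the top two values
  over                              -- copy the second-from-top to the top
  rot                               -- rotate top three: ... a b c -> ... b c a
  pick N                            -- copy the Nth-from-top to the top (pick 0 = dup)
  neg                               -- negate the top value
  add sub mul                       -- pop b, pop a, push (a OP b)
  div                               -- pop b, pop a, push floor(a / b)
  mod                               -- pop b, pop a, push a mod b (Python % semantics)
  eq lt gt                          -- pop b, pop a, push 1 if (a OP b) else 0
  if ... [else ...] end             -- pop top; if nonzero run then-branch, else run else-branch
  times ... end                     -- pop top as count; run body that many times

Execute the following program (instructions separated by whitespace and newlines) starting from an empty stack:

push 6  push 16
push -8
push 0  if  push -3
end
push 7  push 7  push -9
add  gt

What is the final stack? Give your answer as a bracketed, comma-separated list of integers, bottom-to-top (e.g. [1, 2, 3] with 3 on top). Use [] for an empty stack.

Answer: [6, 16, -8, 1]

Derivation:
After 'push 6': [6]
After 'push 16': [6, 16]
After 'push -8': [6, 16, -8]
After 'push 0': [6, 16, -8, 0]
After 'if': [6, 16, -8]
After 'push 7': [6, 16, -8, 7]
After 'push 7': [6, 16, -8, 7, 7]
After 'push -9': [6, 16, -8, 7, 7, -9]
After 'add': [6, 16, -8, 7, -2]
After 'gt': [6, 16, -8, 1]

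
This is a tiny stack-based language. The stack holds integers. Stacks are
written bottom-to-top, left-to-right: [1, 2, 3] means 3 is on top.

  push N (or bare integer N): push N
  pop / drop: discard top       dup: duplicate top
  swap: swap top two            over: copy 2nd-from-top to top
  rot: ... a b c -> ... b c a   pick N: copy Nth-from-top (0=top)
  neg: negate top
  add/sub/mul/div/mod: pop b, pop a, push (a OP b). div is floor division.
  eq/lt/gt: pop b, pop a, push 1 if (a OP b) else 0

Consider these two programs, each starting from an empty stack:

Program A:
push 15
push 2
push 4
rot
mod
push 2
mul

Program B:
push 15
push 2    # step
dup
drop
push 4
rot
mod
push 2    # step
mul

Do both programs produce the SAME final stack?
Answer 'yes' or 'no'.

Program A trace:
  After 'push 15': [15]
  After 'push 2': [15, 2]
  After 'push 4': [15, 2, 4]
  After 'rot': [2, 4, 15]
  After 'mod': [2, 4]
  After 'push 2': [2, 4, 2]
  After 'mul': [2, 8]
Program A final stack: [2, 8]

Program B trace:
  After 'push 15': [15]
  After 'push 2': [15, 2]
  After 'dup': [15, 2, 2]
  After 'drop': [15, 2]
  After 'push 4': [15, 2, 4]
  After 'rot': [2, 4, 15]
  After 'mod': [2, 4]
  After 'push 2': [2, 4, 2]
  After 'mul': [2, 8]
Program B final stack: [2, 8]
Same: yes

Answer: yes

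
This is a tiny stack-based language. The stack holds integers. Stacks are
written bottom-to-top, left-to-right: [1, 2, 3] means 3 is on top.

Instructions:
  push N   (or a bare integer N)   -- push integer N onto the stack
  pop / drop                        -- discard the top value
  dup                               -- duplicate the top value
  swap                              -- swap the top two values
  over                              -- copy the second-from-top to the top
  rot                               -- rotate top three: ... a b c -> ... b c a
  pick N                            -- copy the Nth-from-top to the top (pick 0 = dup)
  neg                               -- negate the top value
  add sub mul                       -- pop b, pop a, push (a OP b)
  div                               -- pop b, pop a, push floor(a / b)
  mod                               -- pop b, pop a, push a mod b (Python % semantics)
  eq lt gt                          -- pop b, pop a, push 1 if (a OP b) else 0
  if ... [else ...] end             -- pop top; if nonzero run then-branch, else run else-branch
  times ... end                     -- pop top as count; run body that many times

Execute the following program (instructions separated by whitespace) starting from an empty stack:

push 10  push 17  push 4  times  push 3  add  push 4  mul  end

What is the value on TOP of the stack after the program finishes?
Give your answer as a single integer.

After 'push 10': [10]
After 'push 17': [10, 17]
After 'push 4': [10, 17, 4]
After 'times': [10, 17]
After 'push 3': [10, 17, 3]
After 'add': [10, 20]
After 'push 4': [10, 20, 4]
After 'mul': [10, 80]
After 'push 3': [10, 80, 3]
After 'add': [10, 83]
After 'push 4': [10, 83, 4]
After 'mul': [10, 332]
After 'push 3': [10, 332, 3]
After 'add': [10, 335]
After 'push 4': [10, 335, 4]
After 'mul': [10, 1340]
After 'push 3': [10, 1340, 3]
After 'add': [10, 1343]
After 'push 4': [10, 1343, 4]
After 'mul': [10, 5372]

Answer: 5372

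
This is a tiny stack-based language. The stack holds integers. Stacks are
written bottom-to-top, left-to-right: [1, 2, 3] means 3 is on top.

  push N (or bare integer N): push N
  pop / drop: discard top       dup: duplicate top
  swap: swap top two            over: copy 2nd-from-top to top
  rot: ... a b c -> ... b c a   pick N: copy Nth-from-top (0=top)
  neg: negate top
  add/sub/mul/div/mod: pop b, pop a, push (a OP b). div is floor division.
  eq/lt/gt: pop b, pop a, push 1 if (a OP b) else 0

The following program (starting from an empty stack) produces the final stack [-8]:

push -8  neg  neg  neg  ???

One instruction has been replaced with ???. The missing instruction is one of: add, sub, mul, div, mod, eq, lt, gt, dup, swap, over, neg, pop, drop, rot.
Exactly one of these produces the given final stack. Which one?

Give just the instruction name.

Stack before ???: [8]
Stack after ???:  [-8]
The instruction that transforms [8] -> [-8] is: neg

Answer: neg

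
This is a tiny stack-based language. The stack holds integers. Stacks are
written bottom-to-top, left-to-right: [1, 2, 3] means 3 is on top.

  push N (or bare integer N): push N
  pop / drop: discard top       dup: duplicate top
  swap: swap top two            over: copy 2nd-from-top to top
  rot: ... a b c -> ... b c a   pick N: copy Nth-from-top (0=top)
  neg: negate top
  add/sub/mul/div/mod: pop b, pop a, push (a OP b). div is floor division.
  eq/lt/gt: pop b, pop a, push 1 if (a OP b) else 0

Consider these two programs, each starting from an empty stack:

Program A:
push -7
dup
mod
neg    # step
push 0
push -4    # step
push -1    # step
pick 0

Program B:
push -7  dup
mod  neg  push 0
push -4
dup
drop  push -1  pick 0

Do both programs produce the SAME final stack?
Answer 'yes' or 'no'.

Program A trace:
  After 'push -7': [-7]
  After 'dup': [-7, -7]
  After 'mod': [0]
  After 'neg': [0]
  After 'push 0': [0, 0]
  After 'push -4': [0, 0, -4]
  After 'push -1': [0, 0, -4, -1]
  After 'pick 0': [0, 0, -4, -1, -1]
Program A final stack: [0, 0, -4, -1, -1]

Program B trace:
  After 'push -7': [-7]
  After 'dup': [-7, -7]
  After 'mod': [0]
  After 'neg': [0]
  After 'push 0': [0, 0]
  After 'push -4': [0, 0, -4]
  After 'dup': [0, 0, -4, -4]
  After 'drop': [0, 0, -4]
  After 'push -1': [0, 0, -4, -1]
  After 'pick 0': [0, 0, -4, -1, -1]
Program B final stack: [0, 0, -4, -1, -1]
Same: yes

Answer: yes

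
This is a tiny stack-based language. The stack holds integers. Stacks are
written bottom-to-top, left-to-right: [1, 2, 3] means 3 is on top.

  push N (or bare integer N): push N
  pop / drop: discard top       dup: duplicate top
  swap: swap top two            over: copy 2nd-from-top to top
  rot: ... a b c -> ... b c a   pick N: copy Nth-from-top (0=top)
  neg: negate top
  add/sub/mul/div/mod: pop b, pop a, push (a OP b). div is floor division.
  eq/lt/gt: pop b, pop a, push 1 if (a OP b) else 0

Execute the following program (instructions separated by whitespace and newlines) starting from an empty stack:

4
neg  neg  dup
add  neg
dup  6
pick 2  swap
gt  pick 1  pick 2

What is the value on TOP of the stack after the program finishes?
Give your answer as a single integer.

Answer: -8

Derivation:
After 'push 4': [4]
After 'neg': [-4]
After 'neg': [4]
After 'dup': [4, 4]
After 'add': [8]
After 'neg': [-8]
After 'dup': [-8, -8]
After 'push 6': [-8, -8, 6]
After 'pick 2': [-8, -8, 6, -8]
After 'swap': [-8, -8, -8, 6]
After 'gt': [-8, -8, 0]
After 'pick 1': [-8, -8, 0, -8]
After 'pick 2': [-8, -8, 0, -8, -8]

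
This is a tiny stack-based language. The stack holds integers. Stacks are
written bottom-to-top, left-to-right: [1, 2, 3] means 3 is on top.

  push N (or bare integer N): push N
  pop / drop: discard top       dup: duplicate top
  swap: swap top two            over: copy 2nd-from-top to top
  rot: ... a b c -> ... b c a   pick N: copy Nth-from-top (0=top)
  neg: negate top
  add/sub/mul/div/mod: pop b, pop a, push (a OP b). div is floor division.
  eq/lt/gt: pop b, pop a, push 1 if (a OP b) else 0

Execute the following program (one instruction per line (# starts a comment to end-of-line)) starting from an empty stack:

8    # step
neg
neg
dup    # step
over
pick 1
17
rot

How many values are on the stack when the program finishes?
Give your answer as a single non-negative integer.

After 'push 8': stack = [8] (depth 1)
After 'neg': stack = [-8] (depth 1)
After 'neg': stack = [8] (depth 1)
After 'dup': stack = [8, 8] (depth 2)
After 'over': stack = [8, 8, 8] (depth 3)
After 'pick 1': stack = [8, 8, 8, 8] (depth 4)
After 'push 17': stack = [8, 8, 8, 8, 17] (depth 5)
After 'rot': stack = [8, 8, 8, 17, 8] (depth 5)

Answer: 5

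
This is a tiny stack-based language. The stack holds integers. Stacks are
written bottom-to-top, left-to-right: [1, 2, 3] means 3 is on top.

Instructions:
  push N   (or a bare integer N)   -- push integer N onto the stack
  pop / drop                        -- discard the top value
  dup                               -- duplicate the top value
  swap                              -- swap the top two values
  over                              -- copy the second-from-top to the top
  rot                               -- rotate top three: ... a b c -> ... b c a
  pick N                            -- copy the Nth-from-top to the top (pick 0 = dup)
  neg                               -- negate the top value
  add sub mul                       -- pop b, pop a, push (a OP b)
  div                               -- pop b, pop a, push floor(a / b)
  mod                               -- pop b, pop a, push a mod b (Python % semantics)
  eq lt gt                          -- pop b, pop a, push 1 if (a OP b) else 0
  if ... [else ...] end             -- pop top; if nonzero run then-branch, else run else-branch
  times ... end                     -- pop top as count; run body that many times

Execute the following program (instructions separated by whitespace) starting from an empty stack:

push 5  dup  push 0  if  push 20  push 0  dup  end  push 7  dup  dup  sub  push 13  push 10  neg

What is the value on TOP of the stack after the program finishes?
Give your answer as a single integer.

Answer: -10

Derivation:
After 'push 5': [5]
After 'dup': [5, 5]
After 'push 0': [5, 5, 0]
After 'if': [5, 5]
After 'push 7': [5, 5, 7]
After 'dup': [5, 5, 7, 7]
After 'dup': [5, 5, 7, 7, 7]
After 'sub': [5, 5, 7, 0]
After 'push 13': [5, 5, 7, 0, 13]
After 'push 10': [5, 5, 7, 0, 13, 10]
After 'neg': [5, 5, 7, 0, 13, -10]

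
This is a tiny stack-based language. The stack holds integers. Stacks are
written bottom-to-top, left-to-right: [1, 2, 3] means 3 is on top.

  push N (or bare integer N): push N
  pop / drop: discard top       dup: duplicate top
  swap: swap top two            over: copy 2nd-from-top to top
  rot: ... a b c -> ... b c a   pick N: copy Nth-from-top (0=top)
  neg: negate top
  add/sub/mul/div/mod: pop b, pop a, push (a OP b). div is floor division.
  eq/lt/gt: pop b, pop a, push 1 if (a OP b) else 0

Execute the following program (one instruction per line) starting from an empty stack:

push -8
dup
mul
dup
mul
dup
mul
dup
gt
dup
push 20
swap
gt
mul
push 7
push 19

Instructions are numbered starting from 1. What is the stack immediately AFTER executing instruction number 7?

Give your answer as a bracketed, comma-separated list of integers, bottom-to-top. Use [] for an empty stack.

Step 1 ('push -8'): [-8]
Step 2 ('dup'): [-8, -8]
Step 3 ('mul'): [64]
Step 4 ('dup'): [64, 64]
Step 5 ('mul'): [4096]
Step 6 ('dup'): [4096, 4096]
Step 7 ('mul'): [16777216]

Answer: [16777216]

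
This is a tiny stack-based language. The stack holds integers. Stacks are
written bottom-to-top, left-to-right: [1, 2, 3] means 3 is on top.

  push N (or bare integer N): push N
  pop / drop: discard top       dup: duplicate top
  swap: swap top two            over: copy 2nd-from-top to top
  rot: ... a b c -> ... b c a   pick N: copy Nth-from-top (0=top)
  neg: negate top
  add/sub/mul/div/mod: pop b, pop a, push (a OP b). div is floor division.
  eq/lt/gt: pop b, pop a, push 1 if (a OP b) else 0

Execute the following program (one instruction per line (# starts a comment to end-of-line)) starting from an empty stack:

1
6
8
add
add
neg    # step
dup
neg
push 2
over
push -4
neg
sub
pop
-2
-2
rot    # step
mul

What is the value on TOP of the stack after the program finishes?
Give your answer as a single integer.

Answer: -4

Derivation:
After 'push 1': [1]
After 'push 6': [1, 6]
After 'push 8': [1, 6, 8]
After 'add': [1, 14]
After 'add': [15]
After 'neg': [-15]
After 'dup': [-15, -15]
After 'neg': [-15, 15]
After 'push 2': [-15, 15, 2]
After 'over': [-15, 15, 2, 15]
After 'push -4': [-15, 15, 2, 15, -4]
After 'neg': [-15, 15, 2, 15, 4]
After 'sub': [-15, 15, 2, 11]
After 'pop': [-15, 15, 2]
After 'push -2': [-15, 15, 2, -2]
After 'push -2': [-15, 15, 2, -2, -2]
After 'rot': [-15, 15, -2, -2, 2]
After 'mul': [-15, 15, -2, -4]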